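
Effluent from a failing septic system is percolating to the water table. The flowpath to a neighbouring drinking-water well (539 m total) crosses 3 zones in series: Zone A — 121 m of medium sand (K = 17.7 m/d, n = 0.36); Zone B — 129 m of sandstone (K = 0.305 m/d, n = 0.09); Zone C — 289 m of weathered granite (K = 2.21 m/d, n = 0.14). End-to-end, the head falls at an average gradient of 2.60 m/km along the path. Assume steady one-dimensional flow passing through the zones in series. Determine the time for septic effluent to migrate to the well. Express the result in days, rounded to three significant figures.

For zones in series the flux q is common to all zones; the equivalent conductivity is the harmonic (thickness-weighted) mean, K_eq = L_total / Σ(L_j/K_j).
Σ(L/K) = 121/17.7 + 129/0.305 + 289/2.21 = 6.836 + 423.0 + 130.8 = 560.6 d
K_eq = L_total / Σ(L/K) = 539 / 560.6 = 0.9615 m/d
q = K_eq · i = 0.9615 × 0.0026 = 0.002500 m/d (same in every zone)
Zone A: v = q/n = 0.002500/0.36 = 0.006944 m/d → t_A = 121/0.006944 = 17420 d
Zone B: v = q/n = 0.002500/0.09 = 0.02778 m/d → t_B = 129/0.02778 = 4644 d
Zone C: v = q/n = 0.002500/0.14 = 0.01786 m/d → t_C = 289/0.01786 = 16180 d
Total t = 17420 + 4644 + 16180 = 38250 d

38300 days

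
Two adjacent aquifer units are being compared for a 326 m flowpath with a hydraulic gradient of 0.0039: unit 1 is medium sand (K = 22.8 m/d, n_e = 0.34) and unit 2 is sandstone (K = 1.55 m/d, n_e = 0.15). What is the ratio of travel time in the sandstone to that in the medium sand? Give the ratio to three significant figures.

Unit 1 (medium sand): v = 22.8×0.0039/0.34 = 0.2615 m/d, t = 326/0.2615 = 1247 d
Unit 2 (sandstone): v = 1.55×0.0039/0.15 = 0.04030 m/d, t = 326/0.04030 = 8089 d
t(sandstone) / t(medium sand) = 8089/1247 = 6.49

6.49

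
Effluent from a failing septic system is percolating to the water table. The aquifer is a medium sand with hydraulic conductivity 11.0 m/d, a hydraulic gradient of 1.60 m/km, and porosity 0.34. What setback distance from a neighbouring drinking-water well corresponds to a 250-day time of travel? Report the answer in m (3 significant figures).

12.9 m

q = Ki = 11.0 × 0.0016 = 0.01760 m/d
v_s = q/n_e = 0.01760/0.34 = 0.05176 m/d
L = v × T = 0.05176 × 250 = 12.94 m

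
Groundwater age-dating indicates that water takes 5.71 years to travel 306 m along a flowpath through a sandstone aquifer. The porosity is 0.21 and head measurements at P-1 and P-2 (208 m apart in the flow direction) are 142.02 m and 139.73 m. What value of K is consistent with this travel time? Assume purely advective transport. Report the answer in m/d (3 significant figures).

Hydraulic gradient i = (142.02 − 139.73) / 208 = 2.29 / 208 = 0.01101
t = 5.71 years = 2084 d
v = L / t = 306 / 2084 = 0.1468 m/d
K = v · n / i = 0.1468 × 0.21 / 0.01101 = 2.80 m/d

2.80 m/d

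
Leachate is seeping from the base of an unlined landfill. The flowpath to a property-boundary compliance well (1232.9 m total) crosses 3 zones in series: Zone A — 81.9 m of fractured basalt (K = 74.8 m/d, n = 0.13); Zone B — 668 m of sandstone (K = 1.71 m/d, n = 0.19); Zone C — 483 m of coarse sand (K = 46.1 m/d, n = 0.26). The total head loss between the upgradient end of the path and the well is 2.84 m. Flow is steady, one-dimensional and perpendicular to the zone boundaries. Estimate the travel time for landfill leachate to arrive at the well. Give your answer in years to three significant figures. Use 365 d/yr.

Steady 1-D flow in series ⇒ the Darcy flux q is identical in every zone and the zone head losses add (resistances L/K in series).
Σ(L/K) = 81.9/74.8 + 668/1.71 + 483/46.1 = 1.095 + 390.6 + 10.48 = 402.2 d
q = ΔH / Σ(L/K) = 2.84 / 402.2 = 0.007061 m/d (same in every zone)
Zone A: v = q/n = 0.007061/0.13 = 0.05431 m/d → t_A = 81.9/0.05431 = 1508 d
Zone B: v = q/n = 0.007061/0.19 = 0.03716 m/d → t_B = 668/0.03716 = 17980 d
Zone C: v = q/n = 0.007061/0.26 = 0.02716 m/d → t_C = 483/0.02716 = 17790 d
Total t = 1508 + 17980 + 17790 = 37270 d
   = 37270 / 365 = 102 yr

102 years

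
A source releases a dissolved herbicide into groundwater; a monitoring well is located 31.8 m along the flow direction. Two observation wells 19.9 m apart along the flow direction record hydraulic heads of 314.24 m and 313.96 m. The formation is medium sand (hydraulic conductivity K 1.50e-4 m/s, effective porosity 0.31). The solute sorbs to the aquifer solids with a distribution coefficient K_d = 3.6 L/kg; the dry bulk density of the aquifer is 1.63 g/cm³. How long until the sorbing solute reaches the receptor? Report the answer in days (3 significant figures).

1080 days

Hydraulic gradient i = (314.24 − 313.96) / 19.9 = 0.28 / 19.9 = 0.01407
K = 1.50e-4 m/s × 86400 s/d = 12.96 m/d
Darcy flux q = K·i = 12.96 × 0.01407 = 0.1824 m/d
v = Ki/n = 12.96·0.01407/0.31 = 0.5882 m/d
Retardation R = 1 + ρ_b·K_d/n = 1 + 1.63×3.6/0.31 = 19.93
Contaminant velocity v_c = v/R = 0.5882/19.93 = 0.02952 m/d
t = L/v_c = 31.8/0.02952 = 1077 d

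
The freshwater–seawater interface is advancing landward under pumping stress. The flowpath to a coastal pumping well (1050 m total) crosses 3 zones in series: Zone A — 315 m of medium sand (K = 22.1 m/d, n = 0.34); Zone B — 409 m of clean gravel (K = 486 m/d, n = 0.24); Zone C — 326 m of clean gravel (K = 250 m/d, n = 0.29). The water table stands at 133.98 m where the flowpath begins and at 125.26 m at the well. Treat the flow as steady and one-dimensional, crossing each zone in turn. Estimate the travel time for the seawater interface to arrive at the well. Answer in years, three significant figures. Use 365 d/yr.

1.54 years

Total head drop ΔH = 133.98 − 125.26 = 8.72 m
Continuity: the same q passes through each zone, so ΔH = q·Σ(L_j/K_j) — the zones act as resistances in series.
Σ(L/K) = 315/22.1 + 409/486 + 326/250 = 14.25 + 0.8416 + 1.304 = 16.40 d
q = ΔH / Σ(L/K) = 8.72 / 16.40 = 0.5317 m/d (same in every zone)
Zone A: v = q/n = 0.5317/0.34 = 1.564 m/d → t_A = 315/1.564 = 201.4 d
Zone B: v = q/n = 0.5317/0.24 = 2.216 m/d → t_B = 409/2.216 = 184.6 d
Zone C: v = q/n = 0.5317/0.29 = 1.834 m/d → t_C = 326/1.834 = 177.8 d
Total t = 201.4 + 184.6 + 177.8 = 563.8 d
   = 563.8 / 365 = 1.54 yr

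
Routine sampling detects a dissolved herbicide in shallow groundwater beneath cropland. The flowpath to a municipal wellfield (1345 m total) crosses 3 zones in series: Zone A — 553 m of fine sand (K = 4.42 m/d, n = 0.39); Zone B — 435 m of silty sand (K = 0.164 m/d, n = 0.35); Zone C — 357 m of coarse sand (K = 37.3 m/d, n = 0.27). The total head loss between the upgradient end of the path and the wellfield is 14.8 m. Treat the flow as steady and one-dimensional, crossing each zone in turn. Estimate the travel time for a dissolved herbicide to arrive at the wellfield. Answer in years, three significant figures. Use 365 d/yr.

Continuity: the same q passes through each zone, so ΔH = q·Σ(L_j/K_j) — the zones act as resistances in series.
Σ(L/K) = 553/4.42 + 435/0.164 + 357/37.3 = 125.1 + 2652 + 9.571 = 2787 d
q = ΔH / Σ(L/K) = 14.8 / 2787 = 0.005310 m/d (same in every zone)
Zone A: v = q/n = 0.005310/0.39 = 0.01362 m/d → t_A = 553/0.01362 = 40610 d
Zone B: v = q/n = 0.005310/0.35 = 0.01517 m/d → t_B = 435/0.01517 = 28670 d
Zone C: v = q/n = 0.005310/0.27 = 0.01967 m/d → t_C = 357/0.01967 = 18150 d
Total t = 40610 + 28670 + 18150 = 87440 d
   = 87440 / 365 = 240 yr

240 years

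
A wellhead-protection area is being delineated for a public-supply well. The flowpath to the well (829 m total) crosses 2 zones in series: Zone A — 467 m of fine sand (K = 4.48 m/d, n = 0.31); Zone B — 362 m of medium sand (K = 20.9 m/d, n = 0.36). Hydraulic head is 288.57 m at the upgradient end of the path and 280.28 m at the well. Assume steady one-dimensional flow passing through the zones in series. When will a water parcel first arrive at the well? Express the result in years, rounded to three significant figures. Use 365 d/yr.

Total head drop ΔH = 288.57 − 280.28 = 8.29 m
Continuity: the same q passes through each zone, so ΔH = q·Σ(L_j/K_j) — the zones act as resistances in series.
Σ(L/K) = 467/4.48 + 362/20.9 = 104.2 + 17.32 = 121.6 d
q = ΔH / Σ(L/K) = 8.29 / 121.6 = 0.06820 m/d (same in every zone)
Zone A: v = q/n = 0.06820/0.31 = 0.2200 m/d → t_A = 467/0.2200 = 2123 d
Zone B: v = q/n = 0.06820/0.36 = 0.1894 m/d → t_B = 362/0.1894 = 1911 d
Total t = 2123 + 1911 = 4034 d
   = 4034 / 365 = 11.1 yr

11.1 years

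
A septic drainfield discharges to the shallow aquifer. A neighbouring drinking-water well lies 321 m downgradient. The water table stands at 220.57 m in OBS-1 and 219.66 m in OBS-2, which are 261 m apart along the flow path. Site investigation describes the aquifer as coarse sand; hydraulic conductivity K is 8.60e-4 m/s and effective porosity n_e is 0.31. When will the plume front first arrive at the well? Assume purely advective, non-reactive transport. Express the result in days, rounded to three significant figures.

Hydraulic gradient i = (220.57 − 219.66) / 261 = 0.91 / 261 = 0.003487
K = 8.60e-4 m/s × 86400 s/d = 74.30 m/d
Specific discharge q = 74.30 × 0.003487 = 0.2591 m/d
Average linear velocity = 0.2591 / 0.31 = 0.8357 m/d
t = L / v = 321 / 0.8357 = 384.1 d

384 days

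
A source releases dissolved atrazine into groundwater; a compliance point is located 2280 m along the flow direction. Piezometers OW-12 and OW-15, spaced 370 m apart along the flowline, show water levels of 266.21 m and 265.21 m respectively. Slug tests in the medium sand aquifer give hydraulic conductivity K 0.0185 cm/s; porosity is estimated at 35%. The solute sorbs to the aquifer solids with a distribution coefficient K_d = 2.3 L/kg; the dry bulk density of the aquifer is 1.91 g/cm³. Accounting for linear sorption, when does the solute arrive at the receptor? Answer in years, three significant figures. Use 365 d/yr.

686 years

Hydraulic gradient i = (266.21 − 265.21) / 370 = 1.00 / 370 = 0.002703
K = 0.0185 cm/s × 864 = 15.98 m/d
Darcy flux q = K·i = 15.98 × 0.002703 = 0.04320 m/d
Average linear velocity = 0.04320 / 0.35 = 0.1234 m/d
Retardation R = 1 + ρ_b·K_d/n = 1 + 1.91×2.3/0.35 = 13.55
Contaminant velocity v_c = v/R = 0.1234/13.55 = 0.009108 m/d
t = L/v_c = 2280/0.009108 = 250300 d
   = 250300/365 = 686 yr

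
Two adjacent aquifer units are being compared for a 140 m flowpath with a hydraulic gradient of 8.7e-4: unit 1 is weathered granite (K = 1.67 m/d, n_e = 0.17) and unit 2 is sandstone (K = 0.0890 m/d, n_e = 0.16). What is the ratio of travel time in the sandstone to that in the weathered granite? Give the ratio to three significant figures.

Unit 1 (weathered granite): v = 1.67×8.7e-4/0.17 = 0.008546 m/d, t = 140/0.008546 = 16380 d
Unit 2 (sandstone): v = 0.0890×8.7e-4/0.16 = 4.839e-4 m/d, t = 140/4.839e-4 = 289300 d
t(sandstone) / t(weathered granite) = 289300/16380 = 17.7

17.7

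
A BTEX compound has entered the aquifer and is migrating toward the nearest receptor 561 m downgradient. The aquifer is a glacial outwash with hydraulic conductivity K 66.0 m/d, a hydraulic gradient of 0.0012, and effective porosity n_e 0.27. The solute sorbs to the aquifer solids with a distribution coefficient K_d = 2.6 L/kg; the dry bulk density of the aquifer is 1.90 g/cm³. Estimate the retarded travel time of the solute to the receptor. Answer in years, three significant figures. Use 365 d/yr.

Darcy flux q = K·i = 66.0 × 0.0012 = 0.07920 m/d
Average linear velocity = 0.07920 / 0.27 = 0.2933 m/d
Retardation R = 1 + ρ_b·K_d/n = 1 + 1.90×2.6/0.27 = 19.30
Contaminant velocity v_c = v/R = 0.2933/19.30 = 0.01520 m/d
t = L/v_c = 561/0.01520 = 36900 d
   = 36900/365 = 101 yr

101 years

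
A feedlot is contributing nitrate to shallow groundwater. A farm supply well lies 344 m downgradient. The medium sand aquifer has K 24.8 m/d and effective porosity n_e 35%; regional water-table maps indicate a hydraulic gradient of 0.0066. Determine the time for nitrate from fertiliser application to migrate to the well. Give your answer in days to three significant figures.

q = Ki = 24.8 × 0.0066 = 0.1637 m/d
Seepage velocity v = q / n = 0.1637 / 0.35 = 0.4677 m/d
t = L / v = 344 / 0.4677 = 735.6 d

736 days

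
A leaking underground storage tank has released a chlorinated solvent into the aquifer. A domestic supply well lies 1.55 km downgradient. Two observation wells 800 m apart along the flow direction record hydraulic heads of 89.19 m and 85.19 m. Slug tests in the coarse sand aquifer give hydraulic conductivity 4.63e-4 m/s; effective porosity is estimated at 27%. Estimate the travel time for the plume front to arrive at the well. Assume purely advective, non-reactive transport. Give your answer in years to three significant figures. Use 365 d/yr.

5.73 years

Hydraulic gradient i = (89.19 − 85.19) / 800 = 4.00 / 800 = 0.005000
K = 4.63e-4 m/s × 86400 s/d = 40.00 m/d
Darcy flux q = K·i = 40.00 × 0.005000 = 0.2000 m/d
v = Ki/n = 40.00·0.005000/0.27 = 0.7408 m/d
L = 1.55 km = 1550 m
t = L / v = 1550 / 0.7408 = 2092 d
   = 2092 / 365 = 5.73 yr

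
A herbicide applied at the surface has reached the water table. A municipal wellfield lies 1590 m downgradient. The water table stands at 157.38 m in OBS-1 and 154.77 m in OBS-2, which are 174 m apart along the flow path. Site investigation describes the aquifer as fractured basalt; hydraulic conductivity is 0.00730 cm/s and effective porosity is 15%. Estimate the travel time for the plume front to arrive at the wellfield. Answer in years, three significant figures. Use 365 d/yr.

Hydraulic gradient i = (157.38 − 154.77) / 174 = 2.61 / 174 = 0.01500
K = 0.00730 cm/s × 864 = 6.307 m/d
Darcy flux q = K·i = 6.307 × 0.01500 = 0.09461 m/d
v_s = q/n_e = 0.09461/0.15 = 0.6307 m/d
t = L / v = 1590 / 0.6307 = 2521 d
   = 2521 / 365 = 6.91 yr

6.91 years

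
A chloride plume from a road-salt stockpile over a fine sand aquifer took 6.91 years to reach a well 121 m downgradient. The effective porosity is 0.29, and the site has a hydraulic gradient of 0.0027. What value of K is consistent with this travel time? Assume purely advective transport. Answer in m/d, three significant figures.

5.15 m/d

t = 6.91 years = 2522 d
v = L / t = 121 / 2522 = 0.04797 m/d
K = v · n / i = 0.04797 × 0.29 / 0.0027 = 5.15 m/d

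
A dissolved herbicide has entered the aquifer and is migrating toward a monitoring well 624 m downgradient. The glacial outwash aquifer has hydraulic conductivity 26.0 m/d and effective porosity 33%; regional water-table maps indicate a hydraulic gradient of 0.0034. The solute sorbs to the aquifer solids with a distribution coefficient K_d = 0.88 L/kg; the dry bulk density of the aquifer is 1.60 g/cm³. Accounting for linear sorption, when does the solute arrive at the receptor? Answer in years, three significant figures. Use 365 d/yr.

33.6 years

q = Ki = 26.0 × 0.0034 = 0.08840 m/d
Average linear velocity = 0.08840 / 0.33 = 0.2679 m/d
Retardation R = 1 + ρ_b·K_d/n = 1 + 1.60×0.88/0.33 = 5.267
Contaminant velocity v_c = v/R = 0.2679/5.267 = 0.05086 m/d
t = L/v_c = 624/0.05086 = 12270 d
   = 12270/365 = 33.6 yr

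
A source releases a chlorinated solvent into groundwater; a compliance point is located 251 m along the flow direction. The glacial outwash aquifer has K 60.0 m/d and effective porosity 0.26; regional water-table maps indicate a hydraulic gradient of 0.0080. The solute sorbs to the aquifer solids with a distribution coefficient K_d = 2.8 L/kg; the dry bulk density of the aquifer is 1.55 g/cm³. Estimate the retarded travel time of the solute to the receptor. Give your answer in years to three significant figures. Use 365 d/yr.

Darcy flux q = K·i = 60.0 × 0.0080 = 0.4800 m/d
Average linear velocity = 0.4800 / 0.26 = 1.846 m/d
Retardation R = 1 + ρ_b·K_d/n = 1 + 1.55×2.8/0.26 = 17.69
Contaminant velocity v_c = v/R = 1.846/17.69 = 0.1043 m/d
t = L/v_c = 251/0.1043 = 2405 d
   = 2405/365 = 6.59 yr

6.59 years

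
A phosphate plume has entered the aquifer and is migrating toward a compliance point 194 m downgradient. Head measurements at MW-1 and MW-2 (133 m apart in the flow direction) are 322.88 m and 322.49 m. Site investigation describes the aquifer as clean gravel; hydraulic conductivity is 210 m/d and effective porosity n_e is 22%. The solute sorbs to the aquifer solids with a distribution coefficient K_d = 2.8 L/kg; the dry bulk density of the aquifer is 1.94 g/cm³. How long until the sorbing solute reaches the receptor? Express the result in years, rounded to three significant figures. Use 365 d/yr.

4.88 years

Hydraulic gradient i = (322.88 − 322.49) / 133 = 0.39 / 133 = 0.002932
Darcy flux q = K·i = 210 × 0.002932 = 0.6158 m/d
Average linear velocity = 0.6158 / 0.22 = 2.799 m/d
Retardation R = 1 + ρ_b·K_d/n = 1 + 1.94×2.8/0.22 = 25.69
Contaminant velocity v_c = v/R = 2.799/25.69 = 0.1090 m/d
t = L/v_c = 194/0.1090 = 1781 d
   = 1781/365 = 4.88 yr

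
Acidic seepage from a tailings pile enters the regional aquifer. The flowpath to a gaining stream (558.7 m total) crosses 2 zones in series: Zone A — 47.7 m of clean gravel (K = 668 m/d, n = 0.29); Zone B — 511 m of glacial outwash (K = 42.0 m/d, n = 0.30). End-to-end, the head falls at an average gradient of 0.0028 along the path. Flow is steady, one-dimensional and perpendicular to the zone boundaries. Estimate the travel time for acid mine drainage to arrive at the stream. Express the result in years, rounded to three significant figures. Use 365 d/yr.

3.58 years

Continuity: the same q passes through each zone, so ΔH = q·Σ(L_j/K_j) — the zones act as resistances in series.
Σ(L/K) = 47.7/668 + 511/42.0 = 0.07141 + 12.17 = 12.24 d
K_eq = L_total / Σ(L/K) = 558.7 / 12.24 = 45.65 m/d
q = K_eq · i = 45.65 × 0.0028 = 0.1278 m/d (same in every zone)
Zone A: v = q/n = 0.1278/0.29 = 0.4408 m/d → t_A = 47.7/0.4408 = 108.2 d
Zone B: v = q/n = 0.1278/0.30 = 0.4261 m/d → t_B = 511/0.4261 = 1199 d
Total t = 108.2 + 1199 = 1307 d
   = 1307 / 365 = 3.58 yr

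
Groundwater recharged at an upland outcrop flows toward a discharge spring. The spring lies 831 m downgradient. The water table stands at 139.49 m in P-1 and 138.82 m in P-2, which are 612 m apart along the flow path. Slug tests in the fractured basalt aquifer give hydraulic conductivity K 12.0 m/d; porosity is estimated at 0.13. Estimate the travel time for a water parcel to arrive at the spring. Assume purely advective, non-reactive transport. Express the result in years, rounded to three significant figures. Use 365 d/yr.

22.5 years

Hydraulic gradient i = (139.49 − 138.82) / 612 = 0.67 / 612 = 0.001095
Specific discharge q = 12.0 × 0.001095 = 0.01314 m/d
v_s = q/n_e = 0.01314/0.13 = 0.1011 m/d
t = L / v = 831 / 0.1011 = 8223 d
   = 8223 / 365 = 22.5 yr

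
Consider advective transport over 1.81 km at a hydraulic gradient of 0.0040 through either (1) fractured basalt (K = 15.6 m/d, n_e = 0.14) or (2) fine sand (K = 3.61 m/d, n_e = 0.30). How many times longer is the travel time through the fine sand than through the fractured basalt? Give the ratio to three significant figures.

9.26

Unit 1 (fractured basalt): v = 15.6×0.0040/0.14 = 0.4457 m/d, t = 1810/0.4457 = 4061 d
Unit 2 (fine sand): v = 3.61×0.0040/0.30 = 0.04813 m/d, t = 1810/0.04813 = 37600 d
t(fine sand) / t(fractured basalt) = 37600/4061 = 9.26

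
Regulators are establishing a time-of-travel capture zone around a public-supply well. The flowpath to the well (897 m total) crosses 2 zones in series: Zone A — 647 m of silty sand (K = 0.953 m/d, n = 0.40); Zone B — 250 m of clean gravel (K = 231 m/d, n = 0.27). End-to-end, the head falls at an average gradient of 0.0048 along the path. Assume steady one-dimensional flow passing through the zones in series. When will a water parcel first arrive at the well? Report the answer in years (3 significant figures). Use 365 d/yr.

141 years

Steady 1-D flow in series ⇒ the Darcy flux q is identical in every zone and the zone head losses add (resistances L/K in series).
Σ(L/K) = 647/0.953 + 250/231 = 678.9 + 1.082 = 680.0 d
K_eq = L_total / Σ(L/K) = 897 / 680.0 = 1.319 m/d
q = K_eq · i = 1.319 × 0.0048 = 0.006332 m/d (same in every zone)
Zone A: v = q/n = 0.006332/0.40 = 0.01583 m/d → t_A = 647/0.01583 = 40870 d
Zone B: v = q/n = 0.006332/0.27 = 0.02345 m/d → t_B = 250/0.02345 = 10660 d
Total t = 40870 + 10660 = 51530 d
   = 51530 / 365 = 141 yr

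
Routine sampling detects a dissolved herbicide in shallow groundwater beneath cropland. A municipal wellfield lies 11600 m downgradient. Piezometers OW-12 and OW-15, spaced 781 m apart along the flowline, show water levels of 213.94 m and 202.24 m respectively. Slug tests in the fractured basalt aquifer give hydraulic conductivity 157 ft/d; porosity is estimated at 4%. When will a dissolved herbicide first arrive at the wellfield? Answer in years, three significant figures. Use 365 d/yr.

Hydraulic gradient i = (213.94 − 202.24) / 781 = 11.70 / 781 = 0.01498
K = 157 ft/d × 0.3048 = 47.85 m/d
Darcy flux q = K·i = 47.85 × 0.01498 = 0.7169 m/d
Average linear velocity = 0.7169 / 0.04 = 17.92 m/d
t = L / v = 11600 / 17.92 = 647.2 d
   = 647.2 / 365 = 1.77 yr

1.77 years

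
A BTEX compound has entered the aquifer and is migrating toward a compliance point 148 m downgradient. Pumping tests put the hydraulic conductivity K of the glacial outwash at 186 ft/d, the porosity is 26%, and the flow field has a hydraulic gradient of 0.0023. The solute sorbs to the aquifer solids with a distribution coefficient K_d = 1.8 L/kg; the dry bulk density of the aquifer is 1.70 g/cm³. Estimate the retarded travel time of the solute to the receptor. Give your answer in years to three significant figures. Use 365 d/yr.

K = 186 ft/d × 0.3048 = 56.69 m/d
Darcy flux q = K·i = 56.69 × 0.0023 = 0.1304 m/d
v = Ki/n = 56.69·0.0023/0.26 = 0.5015 m/d
Retardation R = 1 + ρ_b·K_d/n = 1 + 1.70×1.8/0.26 = 12.77
Contaminant velocity v_c = v/R = 0.5015/12.77 = 0.03928 m/d
t = L/v_c = 148/0.03928 = 3768 d
   = 3768/365 = 10.3 yr

10.3 years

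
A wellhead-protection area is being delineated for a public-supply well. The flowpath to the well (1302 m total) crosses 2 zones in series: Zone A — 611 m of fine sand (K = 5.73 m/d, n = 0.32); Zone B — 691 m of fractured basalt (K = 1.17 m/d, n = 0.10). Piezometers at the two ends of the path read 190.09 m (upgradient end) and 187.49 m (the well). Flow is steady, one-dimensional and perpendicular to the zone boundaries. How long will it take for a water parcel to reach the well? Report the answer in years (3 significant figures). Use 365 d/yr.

194 years

Total head drop ΔH = 190.09 − 187.49 = 2.60 m
Continuity: the same q passes through each zone, so ΔH = q·Σ(L_j/K_j) — the zones act as resistances in series.
Σ(L/K) = 611/5.73 + 691/1.17 = 106.6 + 590.6 = 697.2 d
q = ΔH / Σ(L/K) = 2.60 / 697.2 = 0.003729 m/d (same in every zone)
Zone A: v = q/n = 0.003729/0.32 = 0.01165 m/d → t_A = 611/0.01165 = 52430 d
Zone B: v = q/n = 0.003729/0.10 = 0.03729 m/d → t_B = 691/0.03729 = 18530 d
Total t = 52430 + 18530 = 70960 d
   = 70960 / 365 = 194 yr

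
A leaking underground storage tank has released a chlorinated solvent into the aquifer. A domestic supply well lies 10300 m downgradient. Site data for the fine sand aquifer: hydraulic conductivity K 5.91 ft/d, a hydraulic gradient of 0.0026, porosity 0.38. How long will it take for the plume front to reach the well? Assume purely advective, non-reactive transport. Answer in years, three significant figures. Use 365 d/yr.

K = 5.91 ft/d × 0.3048 = 1.801 m/d
q = Ki = 1.801 × 0.0026 = 0.004684 m/d
Seepage velocity v = q / n = 0.004684 / 0.38 = 0.01233 m/d
t = L / v = 10300 / 0.01233 = 835700 d
   = 835700 / 365 = 2290 yr

2290 years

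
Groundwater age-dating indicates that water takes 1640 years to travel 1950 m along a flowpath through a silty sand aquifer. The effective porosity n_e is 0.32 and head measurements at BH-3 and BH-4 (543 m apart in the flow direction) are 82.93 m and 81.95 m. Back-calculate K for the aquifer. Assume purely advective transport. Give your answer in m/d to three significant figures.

0.578 m/d

Hydraulic gradient i = (82.93 − 81.95) / 543 = 0.98 / 543 = 0.001805
t = 1640 years = 598600 d
v = L / t = 1950 / 598600 = 0.003258 m/d
K = v · n / i = 0.003258 × 0.32 / 0.001805 = 0.578 m/d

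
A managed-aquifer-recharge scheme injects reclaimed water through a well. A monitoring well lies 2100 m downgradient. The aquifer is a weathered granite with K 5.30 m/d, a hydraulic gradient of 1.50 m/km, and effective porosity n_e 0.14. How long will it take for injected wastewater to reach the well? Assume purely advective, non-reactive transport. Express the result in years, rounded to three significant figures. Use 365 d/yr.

Specific discharge q = 5.30 × 0.0015 = 0.007950 m/d
Average linear velocity = 0.007950 / 0.14 = 0.05679 m/d
t = L / v = 2100 / 0.05679 = 36980 d
   = 36980 / 365 = 101 yr

101 years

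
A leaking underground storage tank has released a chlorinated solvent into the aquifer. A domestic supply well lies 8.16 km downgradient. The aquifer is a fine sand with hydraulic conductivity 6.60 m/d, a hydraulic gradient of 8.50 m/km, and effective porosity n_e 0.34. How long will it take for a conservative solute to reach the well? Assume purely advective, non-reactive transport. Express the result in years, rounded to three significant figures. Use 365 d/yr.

Darcy flux q = K·i = 6.60 × 0.0085 = 0.05610 m/d
v_s = q/n_e = 0.05610/0.34 = 0.1650 m/d
L = 8.16 km = 8160 m
t = L / v = 8160 / 0.1650 = 49450 d
   = 49450 / 365 = 135 yr

135 years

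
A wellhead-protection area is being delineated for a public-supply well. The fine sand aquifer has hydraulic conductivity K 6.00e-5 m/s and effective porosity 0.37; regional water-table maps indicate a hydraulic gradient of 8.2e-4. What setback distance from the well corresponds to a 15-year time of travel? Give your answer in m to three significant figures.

K = 6.00e-5 m/s × 86400 s/d = 5.184 m/d
q = Ki = 5.184 × 8.2e-4 = 0.004251 m/d
v = Ki/n = 5.184·8.2e-4/0.37 = 0.01149 m/d
T = 15 yr × 365 = 5475 d
L = v × T = 0.01149 × 5475 = 62.90 m

62.9 m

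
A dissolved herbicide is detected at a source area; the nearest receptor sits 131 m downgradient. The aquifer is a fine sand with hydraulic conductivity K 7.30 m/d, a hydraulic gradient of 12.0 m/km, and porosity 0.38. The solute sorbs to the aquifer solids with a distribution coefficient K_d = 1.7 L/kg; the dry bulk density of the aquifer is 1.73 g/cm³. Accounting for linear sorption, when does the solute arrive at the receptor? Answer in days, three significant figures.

4970 days

Specific discharge q = 7.30 × 0.012 = 0.08760 m/d
Average linear velocity = 0.08760 / 0.38 = 0.2305 m/d
Retardation R = 1 + ρ_b·K_d/n = 1 + 1.73×1.7/0.38 = 8.739
Contaminant velocity v_c = v/R = 0.2305/8.739 = 0.02638 m/d
t = L/v_c = 131/0.02638 = 4966 d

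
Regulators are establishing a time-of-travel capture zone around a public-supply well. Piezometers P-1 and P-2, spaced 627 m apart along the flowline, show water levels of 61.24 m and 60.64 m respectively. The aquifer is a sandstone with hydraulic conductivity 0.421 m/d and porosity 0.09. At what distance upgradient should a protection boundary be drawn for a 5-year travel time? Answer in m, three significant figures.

8.17 m

Hydraulic gradient i = (61.24 − 60.64) / 627 = 0.60 / 627 = 9.569e-4
Specific discharge q = 0.421 × 9.569e-4 = 4.029e-4 m/d
Average linear velocity = 4.029e-4 / 0.09 = 0.004476 m/d
T = 5 yr × 365 = 1825 d
L = v × T = 0.004476 × 1825 = 8.169 m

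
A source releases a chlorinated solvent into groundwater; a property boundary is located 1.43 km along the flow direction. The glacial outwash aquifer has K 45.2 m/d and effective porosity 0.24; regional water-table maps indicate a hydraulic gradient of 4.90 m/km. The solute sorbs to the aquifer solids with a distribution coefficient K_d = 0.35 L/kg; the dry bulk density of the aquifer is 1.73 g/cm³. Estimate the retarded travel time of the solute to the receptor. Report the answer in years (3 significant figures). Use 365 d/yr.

15.0 years

Darcy flux q = K·i = 45.2 × 0.0049 = 0.2215 m/d
v = Ki/n = 45.2·0.0049/0.24 = 0.9228 m/d
Retardation R = 1 + ρ_b·K_d/n = 1 + 1.73×0.35/0.24 = 3.523
Contaminant velocity v_c = v/R = 0.9228/3.523 = 0.2620 m/d
L = 1.43 km = 1430 m
t = L/v_c = 1430/0.2620 = 5459 d
   = 5459/365 = 15.0 yr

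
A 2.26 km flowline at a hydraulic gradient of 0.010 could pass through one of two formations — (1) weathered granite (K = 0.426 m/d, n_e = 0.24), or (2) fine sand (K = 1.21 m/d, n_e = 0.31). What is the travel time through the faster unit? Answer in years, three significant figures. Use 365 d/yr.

Unit 1 (weathered granite): v = 0.426×0.010/0.24 = 0.01775 m/d, t = 2260/0.01775 = 127300 d
Unit 2 (fine sand): v = 1.21×0.010/0.31 = 0.03903 m/d, t = 2260/0.03903 = 57900 d
Faster: 57900 d / 365 = 159 yr

159 years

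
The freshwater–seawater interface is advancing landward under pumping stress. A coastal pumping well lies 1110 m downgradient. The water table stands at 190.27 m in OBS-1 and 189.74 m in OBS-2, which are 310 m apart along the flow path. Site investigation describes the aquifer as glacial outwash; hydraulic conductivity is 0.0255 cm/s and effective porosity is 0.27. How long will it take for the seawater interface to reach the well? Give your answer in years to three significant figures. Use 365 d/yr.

Hydraulic gradient i = (190.27 − 189.74) / 310 = 0.53 / 310 = 0.001710
K = 0.0255 cm/s × 864 = 22.03 m/d
Specific discharge q = 22.03 × 0.001710 = 0.03767 m/d
v_s = q/n_e = 0.03767/0.27 = 0.1395 m/d
t = L / v = 1110 / 0.1395 = 7956 d
   = 7956 / 365 = 21.8 yr

21.8 years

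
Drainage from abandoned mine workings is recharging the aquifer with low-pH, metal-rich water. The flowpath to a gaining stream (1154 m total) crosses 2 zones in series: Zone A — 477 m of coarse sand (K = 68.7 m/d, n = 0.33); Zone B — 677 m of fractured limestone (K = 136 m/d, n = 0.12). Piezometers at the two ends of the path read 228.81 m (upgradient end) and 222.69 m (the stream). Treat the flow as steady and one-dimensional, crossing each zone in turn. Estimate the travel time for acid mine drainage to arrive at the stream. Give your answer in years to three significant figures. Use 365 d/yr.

Total head drop ΔH = 228.81 − 222.69 = 6.12 m
Steady 1-D flow in series ⇒ the Darcy flux q is identical in every zone and the zone head losses add (resistances L/K in series).
Σ(L/K) = 477/68.7 + 677/136 = 6.943 + 4.978 = 11.92 d
q = ΔH / Σ(L/K) = 6.12 / 11.92 = 0.5134 m/d (same in every zone)
Zone A: v = q/n = 0.5134/0.33 = 1.556 m/d → t_A = 477/1.556 = 306.6 d
Zone B: v = q/n = 0.5134/0.12 = 4.278 m/d → t_B = 677/4.278 = 158.2 d
Total t = 306.6 + 158.2 = 464.9 d
   = 464.9 / 365 = 1.27 yr

1.27 years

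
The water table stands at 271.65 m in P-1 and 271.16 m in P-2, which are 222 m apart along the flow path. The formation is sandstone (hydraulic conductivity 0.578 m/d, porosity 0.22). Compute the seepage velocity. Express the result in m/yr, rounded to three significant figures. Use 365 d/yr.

2.12 m/yr

Hydraulic gradient i = (271.65 − 271.16) / 222 = 0.49 / 222 = 0.002207
Darcy flux q = K·i = 0.578 × 0.002207 = 0.001276 m/d
Average linear velocity = 0.001276 / 0.22 = 0.005799 m/d
   = 0.005799 × 365 = 2.12 m/yr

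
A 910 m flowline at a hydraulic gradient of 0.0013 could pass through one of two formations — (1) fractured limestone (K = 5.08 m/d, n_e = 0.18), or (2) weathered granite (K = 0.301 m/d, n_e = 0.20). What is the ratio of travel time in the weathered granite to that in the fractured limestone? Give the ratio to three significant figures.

18.8

Unit 1 (fractured limestone): v = 5.08×0.0013/0.18 = 0.03669 m/d, t = 910/0.03669 = 24800 d
Unit 2 (weathered granite): v = 0.301×0.0013/0.20 = 0.001957 m/d, t = 910/0.001957 = 465100 d
t(weathered granite) / t(fractured limestone) = 465100/24800 = 18.8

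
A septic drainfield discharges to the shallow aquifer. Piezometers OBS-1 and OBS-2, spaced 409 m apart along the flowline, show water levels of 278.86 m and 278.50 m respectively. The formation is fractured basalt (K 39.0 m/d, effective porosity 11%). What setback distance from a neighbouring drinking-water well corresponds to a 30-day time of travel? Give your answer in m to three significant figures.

9.36 m

Hydraulic gradient i = (278.86 − 278.50) / 409 = 0.36 / 409 = 8.802e-4
Darcy flux q = K·i = 39.0 × 8.802e-4 = 0.03433 m/d
v = Ki/n = 39.0·8.802e-4/0.11 = 0.3121 m/d
L = v × T = 0.3121 × 30 = 9.362 m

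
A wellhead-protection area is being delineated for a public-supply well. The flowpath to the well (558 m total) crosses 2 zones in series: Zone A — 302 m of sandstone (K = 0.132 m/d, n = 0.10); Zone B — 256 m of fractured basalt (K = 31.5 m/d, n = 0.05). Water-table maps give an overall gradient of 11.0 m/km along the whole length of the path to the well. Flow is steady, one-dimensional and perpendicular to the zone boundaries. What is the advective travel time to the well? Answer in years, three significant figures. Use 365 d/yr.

Continuity: the same q passes through each zone, so ΔH = q·Σ(L_j/K_j) — the zones act as resistances in series.
Σ(L/K) = 302/0.132 + 256/31.5 = 2288 + 8.127 = 2296 d
K_eq = L_total / Σ(L/K) = 558 / 2296 = 0.2430 m/d
q = K_eq · i = 0.2430 × 0.011 = 0.002673 m/d (same in every zone)
Zone A: v = q/n = 0.002673/0.10 = 0.02673 m/d → t_A = 302/0.02673 = 11300 d
Zone B: v = q/n = 0.002673/0.05 = 0.05347 m/d → t_B = 256/0.05347 = 4788 d
Total t = 11300 + 4788 = 16080 d
   = 16080 / 365 = 44.1 yr

44.1 years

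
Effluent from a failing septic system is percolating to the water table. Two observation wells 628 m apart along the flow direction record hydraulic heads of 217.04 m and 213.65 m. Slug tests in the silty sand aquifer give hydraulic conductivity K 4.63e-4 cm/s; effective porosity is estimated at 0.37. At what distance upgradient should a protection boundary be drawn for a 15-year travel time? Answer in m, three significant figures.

32.0 m

Hydraulic gradient i = (217.04 − 213.65) / 628 = 3.39 / 628 = 0.005398
K = 4.63e-4 cm/s × 864 = 0.4000 m/d
Darcy flux q = K·i = 0.4000 × 0.005398 = 0.002159 m/d
v = Ki/n = 0.4000·0.005398/0.37 = 0.005836 m/d
T = 15 yr × 365 = 5475 d
L = v × T = 0.005836 × 5475 = 31.95 m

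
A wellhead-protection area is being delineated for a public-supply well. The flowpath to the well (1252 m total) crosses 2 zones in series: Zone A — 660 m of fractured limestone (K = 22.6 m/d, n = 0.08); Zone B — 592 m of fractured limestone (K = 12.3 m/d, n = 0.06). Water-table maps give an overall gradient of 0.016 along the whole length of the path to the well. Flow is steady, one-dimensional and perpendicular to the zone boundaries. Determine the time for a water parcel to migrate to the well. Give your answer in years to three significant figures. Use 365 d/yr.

Steady 1-D flow in series ⇒ the Darcy flux q is identical in every zone and the zone head losses add (resistances L/K in series).
Σ(L/K) = 660/22.6 + 592/12.3 = 29.20 + 48.13 = 77.33 d
K_eq = L_total / Σ(L/K) = 1252 / 77.33 = 16.19 m/d
q = K_eq · i = 16.19 × 0.016 = 0.2590 m/d (same in every zone)
Zone A: v = q/n = 0.2590/0.08 = 3.238 m/d → t_A = 660/3.238 = 203.8 d
Zone B: v = q/n = 0.2590/0.06 = 4.317 m/d → t_B = 592/4.317 = 137.1 d
Total t = 203.8 + 137.1 = 341.0 d
   = 341.0 / 365 = 0.934 yr

0.934 years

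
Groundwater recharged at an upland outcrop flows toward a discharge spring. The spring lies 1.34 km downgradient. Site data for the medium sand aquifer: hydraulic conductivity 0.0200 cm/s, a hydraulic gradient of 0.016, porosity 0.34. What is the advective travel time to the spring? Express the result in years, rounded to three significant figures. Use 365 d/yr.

K = 0.0200 cm/s × 864 = 17.28 m/d
Specific discharge q = 17.28 × 0.016 = 0.2765 m/d
Average linear velocity = 0.2765 / 0.34 = 0.8132 m/d
L = 1.34 km = 1340 m
t = L / v = 1340 / 0.8132 = 1648 d
   = 1648 / 365 = 4.51 yr

4.51 years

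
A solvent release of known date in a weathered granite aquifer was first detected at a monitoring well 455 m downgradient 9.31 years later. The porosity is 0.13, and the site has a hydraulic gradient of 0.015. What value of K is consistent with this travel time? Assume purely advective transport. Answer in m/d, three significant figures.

t = 9.31 years = 3398 d
v = L / t = 455 / 3398 = 0.1339 m/d
K = v · n / i = 0.1339 × 0.13 / 0.015 = 1.16 m/d

1.16 m/d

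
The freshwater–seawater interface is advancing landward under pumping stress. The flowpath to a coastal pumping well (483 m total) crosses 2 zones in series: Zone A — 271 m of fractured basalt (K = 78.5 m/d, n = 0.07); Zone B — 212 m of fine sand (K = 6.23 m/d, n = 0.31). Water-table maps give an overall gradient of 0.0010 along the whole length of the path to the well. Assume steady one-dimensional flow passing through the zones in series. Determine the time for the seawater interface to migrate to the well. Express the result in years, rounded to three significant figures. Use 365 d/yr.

18.0 years

Continuity: the same q passes through each zone, so ΔH = q·Σ(L_j/K_j) — the zones act as resistances in series.
Σ(L/K) = 271/78.5 + 212/6.23 = 3.452 + 34.03 = 37.48 d
K_eq = L_total / Σ(L/K) = 483 / 37.48 = 12.89 m/d
q = K_eq · i = 12.89 × 0.0010 = 0.01289 m/d (same in every zone)
Zone A: v = q/n = 0.01289/0.07 = 0.1841 m/d → t_A = 271/0.1841 = 1472 d
Zone B: v = q/n = 0.01289/0.31 = 0.04157 m/d → t_B = 212/0.04157 = 5100 d
Total t = 1472 + 5100 = 6572 d
   = 6572 / 365 = 18.0 yr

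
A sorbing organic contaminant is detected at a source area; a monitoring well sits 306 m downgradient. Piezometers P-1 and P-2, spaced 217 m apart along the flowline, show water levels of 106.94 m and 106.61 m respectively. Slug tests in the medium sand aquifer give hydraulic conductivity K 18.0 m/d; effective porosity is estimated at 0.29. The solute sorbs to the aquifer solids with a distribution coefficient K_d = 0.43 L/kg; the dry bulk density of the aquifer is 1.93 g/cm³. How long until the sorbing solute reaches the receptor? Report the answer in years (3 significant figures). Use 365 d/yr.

Hydraulic gradient i = (106.94 − 106.61) / 217 = 0.33 / 217 = 0.001521
q = Ki = 18.0 × 0.001521 = 0.02737 m/d
Seepage velocity v = q / n = 0.02737 / 0.29 = 0.09439 m/d
Retardation R = 1 + ρ_b·K_d/n = 1 + 1.93×0.43/0.29 = 3.862
Contaminant velocity v_c = v/R = 0.09439/3.862 = 0.02444 m/d
t = L/v_c = 306/0.02444 = 12520 d
   = 12520/365 = 34.3 yr

34.3 years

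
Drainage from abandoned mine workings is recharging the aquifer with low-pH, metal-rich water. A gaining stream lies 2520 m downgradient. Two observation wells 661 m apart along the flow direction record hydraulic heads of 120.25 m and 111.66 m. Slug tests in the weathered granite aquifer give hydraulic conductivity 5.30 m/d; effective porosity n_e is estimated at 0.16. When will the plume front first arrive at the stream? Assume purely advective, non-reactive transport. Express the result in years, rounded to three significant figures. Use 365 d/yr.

Hydraulic gradient i = (120.25 − 111.66) / 661 = 8.59 / 661 = 0.01300
Darcy flux q = K·i = 5.30 × 0.01300 = 0.06888 m/d
v = Ki/n = 5.30·0.01300/0.16 = 0.4305 m/d
t = L / v = 2520 / 0.4305 = 5854 d
   = 5854 / 365 = 16.0 yr

16.0 years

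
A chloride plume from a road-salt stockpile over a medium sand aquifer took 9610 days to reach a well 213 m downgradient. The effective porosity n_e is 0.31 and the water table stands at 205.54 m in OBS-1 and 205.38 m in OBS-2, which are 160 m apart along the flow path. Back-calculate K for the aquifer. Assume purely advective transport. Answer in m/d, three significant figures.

Hydraulic gradient i = (205.54 − 205.38) / 160 = 0.16 / 160 = 0.001000
v = L / t = 213 / 9610 = 0.02216 m/d
K = v · n / i = 0.02216 × 0.31 / 0.001000 = 6.87 m/d

6.87 m/d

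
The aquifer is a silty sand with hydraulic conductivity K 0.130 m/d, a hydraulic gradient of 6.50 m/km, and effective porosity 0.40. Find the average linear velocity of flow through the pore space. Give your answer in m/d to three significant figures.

q = Ki = 0.130 × 0.0065 = 8.450e-4 m/d
Seepage velocity v = q / n = 8.450e-4 / 0.40 = 0.002113 m/d

0.00211 m/d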